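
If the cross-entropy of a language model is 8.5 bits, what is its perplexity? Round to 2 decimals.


Perplexity formula: PP = 2^H
H = 8.5
PP = 2^8.5
Decompose: 2^8.5 = 2^8 * 2^0.5 = 2^8 * sqrt(2)
2^8 = 256, sqrt(2) ~ 1.4142136
PP ~ 256 * 1.4142136 = 362.0386816
Rounded to 2 decimals: 362.04

362.04


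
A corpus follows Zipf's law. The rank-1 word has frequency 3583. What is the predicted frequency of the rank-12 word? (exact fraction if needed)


Zipf's law: freq(rank) = f1 / rank
f1 = 3583, rank = 12
freq = 3583 / 12
GCD(3583, 12) = 1
Simplified: 3583/12

3583/12


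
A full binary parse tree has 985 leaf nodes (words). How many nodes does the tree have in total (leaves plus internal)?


Leaf nodes (terminals): 985
Internal nodes = n - 1 = 985 - 1 = 984
Total = leaves + internal = 985 + 984 = 1969

1969


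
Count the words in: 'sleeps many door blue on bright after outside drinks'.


Counting words by splitting on spaces:
  Word 1: 'sleeps'
  Word 2: 'many'
  Word 3: 'door'
  Word 4: 'blue'
  Word 5: 'on'
  Word 6: 'bright'
  Word 7: 'after'
  Word 8: 'outside'
  Word 9: 'drinks'
Total words: 9

9


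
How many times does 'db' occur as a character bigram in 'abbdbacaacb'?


Scanning 'abbdbacaacb' for bigram 'db':
  Position 0: 'ab' -> no
  Position 1: 'bb' -> no
  Position 2: 'bd' -> no
  Position 3: 'db' -> MATCH
  Position 4: 'ba' -> no
  Position 5: 'ac' -> no
  Position 6: 'ca' -> no
  Position 7: 'aa' -> no
  Position 8: 'ac' -> no
  Position 9: 'cb' -> no
Total matches: 1

1


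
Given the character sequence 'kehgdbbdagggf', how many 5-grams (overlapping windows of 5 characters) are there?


String 'kehgdbbdagggf' has length L = 13.
Number of overlapping n-grams = L - n + 1
Substituting: 13 - 5 + 1 = 9

9


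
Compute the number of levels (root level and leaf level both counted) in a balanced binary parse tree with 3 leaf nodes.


In a balanced binary tree with n leaves the deepest leaf is ceil(log2(n)) edges below the root,
so counting node levels inclusive of root and leaves gives ceil(log2(n)) + 1 levels.
log2(3) = 1.5850
ceil(1.5850) = 2
levels = 2 + 1 = 3

3


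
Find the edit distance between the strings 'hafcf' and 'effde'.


Building DP table for s1='hafcf' (len 5) and s2='effde' (len 5):
       e  f  f  d  e
    0  1  2  3  4  5
  h 1  1  2  3  4  5
  a 2  2  2  3  4  5
  f 3  3  2  2  3  4
  c 4  4  3  3  3  4
  f 5  5  4  3  4  4
Edit distance = dp[5][5] = 4

4


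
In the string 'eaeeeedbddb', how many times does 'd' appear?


Scanning 'eaeeeedbddb' for 'd':
  Position 6: 'd' -> MATCH (count: 1)
  Position 8: 'd' -> MATCH (count: 2)
  Position 9: 'd' -> MATCH (count: 3)
Total occurrences of 'd': 3

3


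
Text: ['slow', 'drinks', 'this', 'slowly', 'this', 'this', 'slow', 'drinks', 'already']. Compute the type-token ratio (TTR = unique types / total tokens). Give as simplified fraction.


Tokens: 9
Unique types: ('already', 'drinks', 'slow', 'slowly', 'this') = 5
TTR = 5/9
Already in lowest terms.

5/9


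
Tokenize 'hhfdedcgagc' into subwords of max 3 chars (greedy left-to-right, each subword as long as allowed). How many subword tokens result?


'hhfdedcgagc' has 11 characters.
Chunking with max size 3:
  Chunk 1: 'hhf' (positions 0-2)
  Chunk 2: 'ded' (positions 3-5)
  Chunk 3: 'cga' (positions 6-8)
  Chunk 4: 'gc' (positions 9-10)
Total chunks: ceil(11 / 3) = 4

4


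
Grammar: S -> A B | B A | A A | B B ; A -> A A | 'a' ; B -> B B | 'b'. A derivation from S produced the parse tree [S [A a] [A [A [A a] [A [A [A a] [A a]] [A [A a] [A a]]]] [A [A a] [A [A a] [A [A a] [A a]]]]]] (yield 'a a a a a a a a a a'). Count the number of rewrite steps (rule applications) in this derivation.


Every bracketed nonterminal node [X ...] in the tree is produced by exactly one rule application.
Reading the tree off as a leftmost derivation:
  Step 1: S  =>  A A   (applied S -> A A)
  Step 2: A A  =>  a A   (applied A -> a)
  Step 3: a A  =>  a A A   (applied A -> A A)
  Step 4: a A A  =>  a A A A   (applied A -> A A)
  Step 5: a A A A  =>  a a A A   (applied A -> a)
  Step 6: a a A A  =>  a a A A A   (applied A -> A A)
  Step 7: a a A A A  =>  a a A A A A   (applied A -> A A)
  Step 8: a a A A A A  =>  a a a A A A   (applied A -> a)
  Step 9: a a a A A A  =>  a a a a A A   (applied A -> a)
  Step 10: a a a a A A  =>  a a a a A A A   (applied A -> A A)
  Step 11: a a a a A A A  =>  a a a a a A A   (applied A -> a)
  Step 12: a a a a a A A  =>  a a a a a a A   (applied A -> a)
  Step 13: a a a a a a A  =>  a a a a a a A A   (applied A -> A A)
  Step 14: a a a a a a A A  =>  a a a a a a a A   (applied A -> a)
  Step 15: a a a a a a a A  =>  a a a a a a a A A   (applied A -> A A)
  Step 16: a a a a a a a A A  =>  a a a a a a a a A   (applied A -> a)
  Step 17: a a a a a a a a A  =>  a a a a a a a a A A   (applied A -> A A)
  Step 18: a a a a a a a a A A  =>  a a a a a a a a a A   (applied A -> a)
  Step 19: a a a a a a a a a A  =>  a a a a a a a a a a   (applied A -> a)
Final yield: a a a a a a a a a a
Total rewrite steps: 19

19


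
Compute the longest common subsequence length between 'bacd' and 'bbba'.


DP table for LCS of 'bacd' and 'bbba':
       b  b  b  a
    0  0  0  0  0
  b 0  1  1  1  1
  a 0  1  1  1  2
  c 0  1  1  1  2
  d 0  1  1  1  2
LCS: 'ba'
LCS length = 2

2


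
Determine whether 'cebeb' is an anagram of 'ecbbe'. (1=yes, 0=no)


Sort characters of 'cebeb': 'bbcee'
Sort characters of 'ecbbe': 'bbcee'
Sorted forms match -> they ARE anagrams
Result: 1

1


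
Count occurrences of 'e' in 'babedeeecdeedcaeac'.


Scanning 'babedeeecdeedcaeac' for 'e':
  Position 3: 'e' -> MATCH (count: 1)
  Position 5: 'e' -> MATCH (count: 2)
  Position 6: 'e' -> MATCH (count: 3)
  Position 7: 'e' -> MATCH (count: 4)
  Position 10: 'e' -> MATCH (count: 5)
  Position 11: 'e' -> MATCH (count: 6)
  Position 15: 'e' -> MATCH (count: 7)
Total occurrences of 'e': 7

7


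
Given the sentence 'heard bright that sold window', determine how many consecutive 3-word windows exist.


Word trigrams from [5] words:
  Trigram 1: (heard bright that)
  Trigram 2: (bright that sold)
  Trigram 3: (that sold window)
Total word trigrams: 5 - 2 = 3

3


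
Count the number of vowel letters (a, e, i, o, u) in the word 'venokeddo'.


Scanning each character of 'venokeddo':
  Position 1: 'v' -> consonant (running count: 0)
  Position 2: 'e' -> vowel (running count: 1)
  Position 3: 'n' -> consonant (running count: 1)
  Position 4: 'o' -> vowel (running count: 2)
  Position 5: 'k' -> consonant (running count: 2)
  Position 6: 'e' -> vowel (running count: 3)
  Position 7: 'd' -> consonant (running count: 3)
  Position 8: 'd' -> consonant (running count: 3)
  Position 9: 'o' -> vowel (running count: 4)
Total vowels: 4

4


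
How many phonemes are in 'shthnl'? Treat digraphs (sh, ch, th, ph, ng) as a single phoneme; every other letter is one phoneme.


Parsing 'shthnl' greedily, digraphs first:
  'sh' -> digraph (1 consonant phoneme) (phonemes so far: 1)
  'th' -> digraph (1 consonant phoneme) (phonemes so far: 2)
  'n' -> consonant phoneme (phonemes so far: 3)
  'l' -> consonant phoneme (phonemes so far: 4)
Total phonemes: 4

4


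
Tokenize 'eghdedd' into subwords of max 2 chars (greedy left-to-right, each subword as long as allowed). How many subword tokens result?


'eghdedd' has 7 characters.
Chunking with max size 2:
  Chunk 1: 'eg' (positions 0-1)
  Chunk 2: 'hd' (positions 2-3)
  Chunk 3: 'ed' (positions 4-5)
  Chunk 4: 'd' (positions 6-6)
Total chunks: ceil(7 / 2) = 4

4


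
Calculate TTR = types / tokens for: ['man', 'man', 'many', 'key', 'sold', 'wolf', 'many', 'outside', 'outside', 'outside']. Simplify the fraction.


Tokens: 10
Unique types: ('key', 'man', 'many', 'outside', 'sold', 'wolf') = 6
TTR = 6/10
Simplify: divide both by 2 -> 3/5
TTR = 3/5

3/5


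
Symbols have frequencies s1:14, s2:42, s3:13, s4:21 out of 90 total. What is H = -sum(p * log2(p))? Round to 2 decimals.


Computing entropy H = -sum(p_i * log2(p_i)):
  s1: p = 14/90 = 0.1556, -p*log2(p) = 0.4176
  s2: p = 42/90 = 0.4667, -p*log2(p) = 0.5131
  s3: p = 13/90 = 0.1444, -p*log2(p) = 0.4032
  s4: p = 21/90 = 0.2333, -p*log2(p) = 0.4899
H = sum of terms = 1.8238
Rounded to 2 decimals: 1.82

1.82


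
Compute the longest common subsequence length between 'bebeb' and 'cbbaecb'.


DP table for LCS of 'bebeb' and 'cbbaecb':
       c  b  b  a  e  c  b
    0  0  0  0  0  0  0  0
  b 0  0  1  1  1  1  1  1
  e 0  0  1  1  1  2  2  2
  b 0  0  1  2  2  2  2  3
  e 0  0  1  2  2  3  3  3
  b 0  0  1  2  2  3  3  4
LCS: 'bbeb'
LCS length = 4

4


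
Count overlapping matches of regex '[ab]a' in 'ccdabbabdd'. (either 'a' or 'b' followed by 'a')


Pattern: [ab]a means either 'a' or 'b' followed by 'a'.
Scanning 'ccdabbabdd' position-by-position:
  Pos 0: window 'cc' -> no
  Pos 1: window 'cd' -> no
  Pos 2: window 'da' -> no
  Pos 3: window 'ab' -> no
  Pos 4: window 'bb' -> no
  Pos 5: window 'ba' -> MATCH
  Pos 6: window 'ab' -> no
  Pos 7: window 'bd' -> no
  Pos 8: window 'dd' -> no
  Pos 9: window 'd' -> no
Total matches: 1

1


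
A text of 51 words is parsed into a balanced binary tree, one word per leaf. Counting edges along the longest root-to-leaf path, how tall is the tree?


In a balanced binary tree with n leaves the deepest leaf is ceil(log2(n)) edges below the root.
log2(51) = 5.6724
ceil(5.6724) = 6
height (edges) = 6

6


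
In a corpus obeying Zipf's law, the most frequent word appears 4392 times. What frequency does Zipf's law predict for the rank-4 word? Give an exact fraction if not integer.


Zipf's law: freq(rank) = f1 / rank
f1 = 4392, rank = 4
freq = 4392 / 4
= 1098

1098


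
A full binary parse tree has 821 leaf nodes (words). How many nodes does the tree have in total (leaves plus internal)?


Leaf nodes (terminals): 821
Internal nodes = n - 1 = 821 - 1 = 820
Total = leaves + internal = 821 + 820 = 1641

1641


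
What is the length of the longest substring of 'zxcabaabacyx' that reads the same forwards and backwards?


Scanning 'zxcabaabacyx' for palindromic substrings.
Substring at positions 2-9: 'cabaabac'.
Check: reverse('cabaabac') = 'cabaabac' -> palindrome confirmed.
Neighbouring characters ('x' / 'y') break symmetry, so it cannot extend further.
No longer palindromic substring exists; longest length = 8

8


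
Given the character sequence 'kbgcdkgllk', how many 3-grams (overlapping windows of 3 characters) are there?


String 'kbgcdkgllk' has length L = 10.
Number of overlapping n-grams = L - n + 1
Substituting: 10 - 3 + 1 = 8

8


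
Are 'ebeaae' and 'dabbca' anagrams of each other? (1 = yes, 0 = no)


Sort characters of 'ebeaae': 'aabeee'
Sort characters of 'dabbca': 'aabbcd'
Sorted forms differ -> they are NOT anagrams
Result: 0

0


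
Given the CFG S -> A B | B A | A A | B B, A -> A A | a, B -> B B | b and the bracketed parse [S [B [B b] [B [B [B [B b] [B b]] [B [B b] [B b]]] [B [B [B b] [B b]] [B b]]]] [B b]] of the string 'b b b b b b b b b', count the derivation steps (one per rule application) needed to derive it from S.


Every bracketed nonterminal node [X ...] in the tree is produced by exactly one rule application.
Reading the tree off as a leftmost derivation:
  Step 1: S  =>  B B   (applied S -> B B)
  Step 2: B B  =>  B B B   (applied B -> B B)
  Step 3: B B B  =>  b B B   (applied B -> b)
  Step 4: b B B  =>  b B B B   (applied B -> B B)
  Step 5: b B B B  =>  b B B B B   (applied B -> B B)
  Step 6: b B B B B  =>  b B B B B B   (applied B -> B B)
  Step 7: b B B B B B  =>  b b B B B B   (applied B -> b)
  Step 8: b b B B B B  =>  b b b B B B   (applied B -> b)
  Step 9: b b b B B B  =>  b b b B B B B   (applied B -> B B)
  Step 10: b b b B B B B  =>  b b b b B B B   (applied B -> b)
  Step 11: b b b b B B B  =>  b b b b b B B   (applied B -> b)
  Step 12: b b b b b B B  =>  b b b b b B B B   (applied B -> B B)
  Step 13: b b b b b B B B  =>  b b b b b B B B B   (applied B -> B B)
  Step 14: b b b b b B B B B  =>  b b b b b b B B B   (applied B -> b)
  Step 15: b b b b b b B B B  =>  b b b b b b b B B   (applied B -> b)
  Step 16: b b b b b b b B B  =>  b b b b b b b b B   (applied B -> b)
  Step 17: b b b b b b b b B  =>  b b b b b b b b b   (applied B -> b)
Final yield: b b b b b b b b b
Total rewrite steps: 17

17


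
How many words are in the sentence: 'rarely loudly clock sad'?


Counting words by splitting on spaces:
  Word 1: 'rarely'
  Word 2: 'loudly'
  Word 3: 'clock'
  Word 4: 'sad'
Total words: 4

4


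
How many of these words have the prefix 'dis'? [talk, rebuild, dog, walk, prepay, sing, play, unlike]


Checking each word for prefix 'dis':
  'talk' -> no (count: 0)
  'rebuild' -> no (count: 0)
  'dog' -> no (count: 0)
  'walk' -> no (count: 0)
  'prepay' -> no (count: 0)
  'sing' -> no (count: 0)
  'play' -> no (count: 0)
  'unlike' -> no (count: 0)
Total with prefix 'dis': 0

0


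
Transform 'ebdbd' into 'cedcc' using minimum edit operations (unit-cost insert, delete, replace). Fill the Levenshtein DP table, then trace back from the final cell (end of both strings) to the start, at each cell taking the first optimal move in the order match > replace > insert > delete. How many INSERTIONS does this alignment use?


Edit distance = 4. Backtracking from cell (5, 5) with preference match > replace > insert > delete,
then listing the resulting alignment 'ebdbd' -> 'cedcc' left to right:
  Step 1: replace e->c
  Step 2: replace b->e
  Step 3: keep 'd'
  Step 4: replace b->c
  Step 5: replace d->c
Total insertions: 0

0


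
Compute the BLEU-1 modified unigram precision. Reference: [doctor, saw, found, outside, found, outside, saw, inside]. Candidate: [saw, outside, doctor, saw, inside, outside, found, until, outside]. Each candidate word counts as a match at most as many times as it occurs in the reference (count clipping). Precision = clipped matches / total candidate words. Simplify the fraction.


Reference word counts: {'doctor': 1, 'found': 2, 'inside': 1, 'outside': 2, 'saw': 2}
Checking each candidate word (with clipping):
  'saw' -> in reference (ref count 2, used 1/2) -> match (matches: 1)
  'outside' -> in reference (ref count 2, used 1/2) -> match (matches: 2)
  'doctor' -> in reference (ref count 1, used 1/1) -> match (matches: 3)
  'saw' -> in reference (ref count 2, used 2/2) -> match (matches: 4)
  'inside' -> in reference (ref count 1, used 1/1) -> match (matches: 5)
  'outside' -> in reference (ref count 2, used 2/2) -> match (matches: 6)
  'found' -> in reference (ref count 2, used 1/2) -> match (matches: 7)
  'until' -> not in reference -> no match (matches: 7)
  'outside' -> ref count 2 already used up (2/2) -> clipped, no match (matches: 7)
Clipped matches: 7, Candidate length: 9
Precision = 7/9

7/9


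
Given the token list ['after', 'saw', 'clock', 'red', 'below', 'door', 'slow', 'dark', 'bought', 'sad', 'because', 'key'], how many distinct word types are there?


Listing all tokens and tracking unique types:
  Token 1: 'after' -> NEW (unique so far: 1)
  Token 2: 'saw' -> NEW (unique so far: 2)
  Token 3: 'clock' -> NEW (unique so far: 3)
  Token 4: 'red' -> NEW (unique so far: 4)
  Token 5: 'below' -> NEW (unique so far: 5)
  Token 6: 'door' -> NEW (unique so far: 6)
  Token 7: 'slow' -> NEW (unique so far: 7)
  Token 8: 'dark' -> NEW (unique so far: 8)
  Token 9: 'bought' -> NEW (unique so far: 9)
  Token 10: 'sad' -> NEW (unique so far: 10)
  Token 11: 'because' -> NEW (unique so far: 11)
  Token 12: 'key' -> NEW (unique so far: 12)
Unique types: ('after', 'because', 'below', 'bought', 'clock', 'dark', 'door', 'key', 'red', 'sad', 'saw', 'slow')
Vocabulary size: 12

12


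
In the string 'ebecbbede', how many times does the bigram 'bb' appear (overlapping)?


Scanning 'ebecbbede' for bigram 'bb':
  Position 0: 'eb' -> no
  Position 1: 'be' -> no
  Position 2: 'ec' -> no
  Position 3: 'cb' -> no
  Position 4: 'bb' -> MATCH
  Position 5: 'be' -> no
  Position 6: 'ed' -> no
  Position 7: 'de' -> no
Total matches: 1

1


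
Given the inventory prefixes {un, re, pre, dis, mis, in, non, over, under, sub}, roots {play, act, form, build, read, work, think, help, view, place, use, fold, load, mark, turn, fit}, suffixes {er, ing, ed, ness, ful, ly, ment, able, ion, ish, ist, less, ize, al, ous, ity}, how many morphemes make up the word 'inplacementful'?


Segmenting 'inplacementful' against the inventory:
  'in' -> prefix (morpheme 1)
  'place' -> root (morpheme 2)
  'ment' -> suffix (morpheme 3)
  'ful' -> suffix (morpheme 4)
Total morphemes: 4

4


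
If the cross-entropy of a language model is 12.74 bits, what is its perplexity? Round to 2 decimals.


Perplexity formula: PP = 2^H
H = 12.74
PP = 2^12.74
Decompose: 2^12.74 = 2^12 * 2^0.74
2^12 = 4096, 2^0.74 ~ 1.6701758
PP ~ 4096 * 1.6701758 = 6841.0400768
Rounded to 2 decimals: 6841.04

6841.04


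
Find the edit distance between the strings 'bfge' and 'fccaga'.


Building DP table for s1='bfge' (len 4) and s2='fccaga' (len 6):
       f  c  c  a  g  a
    0  1  2  3  4  5  6
  b 1  1  2  3  4  5  6
  f 2  1  2  3  4  5  6
  g 3  2  2  3  4  4  5
  e 4  3  3  3  4  5  5
Edit distance = dp[4][6] = 5

5


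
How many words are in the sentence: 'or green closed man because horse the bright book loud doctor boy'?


Counting words by splitting on spaces:
  Word 1: 'or'
  Word 2: 'green'
  Word 3: 'closed'
  Word 4: 'man'
  Word 5: 'because'
  Word 6: 'horse'
  Word 7: 'the'
  Word 8: 'bright'
  Word 9: 'book'
  Word 10: 'loud'
  Word 11: 'doctor'
  Word 12: 'boy'
Total words: 12

12


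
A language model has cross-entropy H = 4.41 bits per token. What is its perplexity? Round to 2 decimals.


Perplexity formula: PP = 2^H
H = 4.41
PP = 2^4.41
Decompose: 2^4.41 = 2^4 * 2^0.41
2^4 = 16, 2^0.41 ~ 1.3286858
PP ~ 16 * 1.3286858 = 21.2589728
Rounded to 2 decimals: 21.26

21.26


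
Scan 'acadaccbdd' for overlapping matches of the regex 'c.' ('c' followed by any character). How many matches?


Pattern: c. means 'c' followed by any character.
Scanning 'acadaccbdd' position-by-position:
  Pos 0: window 'ac' -> no
  Pos 1: window 'ca' -> MATCH
  Pos 2: window 'ad' -> no
  Pos 3: window 'da' -> no
  Pos 4: window 'ac' -> no
  Pos 5: window 'cc' -> MATCH
  Pos 6: window 'cb' -> MATCH
  Pos 7: window 'bd' -> no
  Pos 8: window 'dd' -> no
  Pos 9: window 'd' -> no
Total matches: 3

3


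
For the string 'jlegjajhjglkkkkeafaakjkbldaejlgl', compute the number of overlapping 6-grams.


String 'jlegjajhjglkkkkeafaakjkbldaejlgl' has length L = 32.
Number of overlapping n-grams = L - n + 1
Substituting: 32 - 6 + 1 = 27

27


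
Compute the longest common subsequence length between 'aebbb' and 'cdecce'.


DP table for LCS of 'aebbb' and 'cdecce':
       c  d  e  c  c  e
    0  0  0  0  0  0  0
  a 0  0  0  0  0  0  0
  e 0  0  0  1  1  1  1
  b 0  0  0  1  1  1  1
  b 0  0  0  1  1  1  1
  b 0  0  0  1  1  1  1
LCS: 'e'
LCS length = 1

1


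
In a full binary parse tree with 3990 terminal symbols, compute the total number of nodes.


Leaf nodes (terminals): 3990
Internal nodes = n - 1 = 3990 - 1 = 3989
Total = leaves + internal = 3990 + 3989 = 7979

7979


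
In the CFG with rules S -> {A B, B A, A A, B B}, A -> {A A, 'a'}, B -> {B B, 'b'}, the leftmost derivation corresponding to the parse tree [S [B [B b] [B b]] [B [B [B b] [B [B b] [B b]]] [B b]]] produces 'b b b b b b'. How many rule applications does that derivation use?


Every bracketed nonterminal node [X ...] in the tree is produced by exactly one rule application.
Reading the tree off as a leftmost derivation:
  Step 1: S  =>  B B   (applied S -> B B)
  Step 2: B B  =>  B B B   (applied B -> B B)
  Step 3: B B B  =>  b B B   (applied B -> b)
  Step 4: b B B  =>  b b B   (applied B -> b)
  Step 5: b b B  =>  b b B B   (applied B -> B B)
  Step 6: b b B B  =>  b b B B B   (applied B -> B B)
  Step 7: b b B B B  =>  b b b B B   (applied B -> b)
  Step 8: b b b B B  =>  b b b B B B   (applied B -> B B)
  Step 9: b b b B B B  =>  b b b b B B   (applied B -> b)
  Step 10: b b b b B B  =>  b b b b b B   (applied B -> b)
  Step 11: b b b b b B  =>  b b b b b b   (applied B -> b)
Final yield: b b b b b b
Total rewrite steps: 11

11


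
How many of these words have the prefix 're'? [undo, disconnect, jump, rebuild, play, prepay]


Checking each word for prefix 're':
  'undo' -> no (count: 0)
  'disconnect' -> no (count: 0)
  'jump' -> no (count: 0)
  'rebuild' -> YES, starts with 're' (count: 1)
  'play' -> no (count: 1)
  'prepay' -> no (count: 1)
Total with prefix 're': 1

1


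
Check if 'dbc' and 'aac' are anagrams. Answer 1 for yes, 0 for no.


Sort characters of 'dbc': 'bcd'
Sort characters of 'aac': 'aac'
Sorted forms differ -> they are NOT anagrams
Result: 0

0


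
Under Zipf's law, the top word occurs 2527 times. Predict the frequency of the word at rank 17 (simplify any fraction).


Zipf's law: freq(rank) = f1 / rank
f1 = 2527, rank = 17
freq = 2527 / 17
GCD(2527, 17) = 1
Simplified: 2527/17

2527/17


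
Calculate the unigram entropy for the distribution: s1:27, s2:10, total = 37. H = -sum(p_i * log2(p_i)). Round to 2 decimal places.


Computing entropy H = -sum(p_i * log2(p_i)):
  s1: p = 27/37 = 0.7297, -p*log2(p) = 0.3317
  s2: p = 10/37 = 0.2703, -p*log2(p) = 0.5101
H = sum of terms = 0.8418
Rounded to 2 decimals: 0.84

0.84


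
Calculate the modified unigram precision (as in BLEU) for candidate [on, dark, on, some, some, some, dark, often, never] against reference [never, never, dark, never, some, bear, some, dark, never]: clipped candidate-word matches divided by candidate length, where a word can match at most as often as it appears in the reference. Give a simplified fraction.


Reference word counts: {'bear': 1, 'dark': 2, 'never': 4, 'some': 2}
Checking each candidate word (with clipping):
  'on' -> not in reference -> no match (matches: 0)
  'dark' -> in reference (ref count 2, used 1/2) -> match (matches: 1)
  'on' -> not in reference -> no match (matches: 1)
  'some' -> in reference (ref count 2, used 1/2) -> match (matches: 2)
  'some' -> in reference (ref count 2, used 2/2) -> match (matches: 3)
  'some' -> ref count 2 already used up (2/2) -> clipped, no match (matches: 3)
  'dark' -> in reference (ref count 2, used 2/2) -> match (matches: 4)
  'often' -> not in reference -> no match (matches: 4)
  'never' -> in reference (ref count 4, used 1/4) -> match (matches: 5)
Clipped matches: 5, Candidate length: 9
Precision = 5/9

5/9


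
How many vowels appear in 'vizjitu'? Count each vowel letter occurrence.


Scanning each character of 'vizjitu':
  Position 1: 'v' -> consonant (running count: 0)
  Position 2: 'i' -> vowel (running count: 1)
  Position 3: 'z' -> consonant (running count: 1)
  Position 4: 'j' -> consonant (running count: 1)
  Position 5: 'i' -> vowel (running count: 2)
  Position 6: 't' -> consonant (running count: 2)
  Position 7: 'u' -> vowel (running count: 3)
Total vowels: 3

3


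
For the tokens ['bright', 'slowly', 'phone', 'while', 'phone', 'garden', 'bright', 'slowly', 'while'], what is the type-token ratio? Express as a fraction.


Tokens: 9
Unique types: ('bright', 'garden', 'phone', 'slowly', 'while') = 5
TTR = 5/9
Already in lowest terms.

5/9


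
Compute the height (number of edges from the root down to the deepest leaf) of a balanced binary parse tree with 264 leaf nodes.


In a balanced binary tree with n leaves the deepest leaf is ceil(log2(n)) edges below the root.
log2(264) = 8.0444
ceil(8.0444) = 9
height (edges) = 9

9


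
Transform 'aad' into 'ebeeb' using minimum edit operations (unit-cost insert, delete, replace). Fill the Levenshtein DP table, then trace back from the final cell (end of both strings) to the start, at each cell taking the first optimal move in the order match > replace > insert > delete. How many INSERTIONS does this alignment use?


Edit distance = 5. Backtracking from cell (3, 5) with preference match > replace > insert > delete,
then listing the resulting alignment 'aad' -> 'ebeeb' left to right:
  Step 1: insert 'e' [insertion #1]
  Step 2: insert 'b' [insertion #2]
  Step 3: replace a->e
  Step 4: replace a->e
  Step 5: replace d->b
Total insertions: 2

2


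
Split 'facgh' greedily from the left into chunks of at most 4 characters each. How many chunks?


'facgh' has 5 characters.
Chunking with max size 4:
  Chunk 1: 'facg' (positions 0-3)
  Chunk 2: 'h' (positions 4-4)
Total chunks: ceil(5 / 4) = 2

2


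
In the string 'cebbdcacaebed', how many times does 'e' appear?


Scanning 'cebbdcacaebed' for 'e':
  Position 1: 'e' -> MATCH (count: 1)
  Position 9: 'e' -> MATCH (count: 2)
  Position 11: 'e' -> MATCH (count: 3)
Total occurrences of 'e': 3

3


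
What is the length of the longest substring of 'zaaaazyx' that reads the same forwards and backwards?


Scanning 'zaaaazyx' for palindromic substrings.
Substring at positions 0-5: 'zaaaaz'.
Check: reverse('zaaaaz') = 'zaaaaz' -> palindrome confirmed.
Neighbouring characters ('-' / 'y') break symmetry, so it cannot extend further.
No longer palindromic substring exists; longest length = 6

6


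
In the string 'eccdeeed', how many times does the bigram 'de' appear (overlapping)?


Scanning 'eccdeeed' for bigram 'de':
  Position 0: 'ec' -> no
  Position 1: 'cc' -> no
  Position 2: 'cd' -> no
  Position 3: 'de' -> MATCH
  Position 4: 'ee' -> no
  Position 5: 'ee' -> no
  Position 6: 'ed' -> no
Total matches: 1

1


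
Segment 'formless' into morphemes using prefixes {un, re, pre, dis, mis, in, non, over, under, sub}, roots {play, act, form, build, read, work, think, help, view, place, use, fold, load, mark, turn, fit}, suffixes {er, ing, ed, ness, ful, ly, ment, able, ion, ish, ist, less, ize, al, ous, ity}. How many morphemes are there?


Segmenting 'formless' against the inventory:
  'form' -> root (morpheme 1)
  'less' -> suffix (morpheme 2)
Total morphemes: 2

2


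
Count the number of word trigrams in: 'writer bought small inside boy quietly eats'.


Word trigrams from [7] words:
  Trigram 1: (writer bought small)
  Trigram 2: (bought small inside)
  Trigram 3: (small inside boy)
  Trigram 4: (inside boy quietly)
  Trigram 5: (boy quietly eats)
Total word trigrams: 7 - 2 = 5

5


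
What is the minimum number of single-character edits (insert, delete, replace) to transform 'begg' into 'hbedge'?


Building DP table for s1='begg' (len 4) and s2='hbedge' (len 6):
       h  b  e  d  g  e
    0  1  2  3  4  5  6
  b 1  1  1  2  3  4  5
  e 2  2  2  1  2  3  4
  g 3  3  3  2  2  2  3
  g 4  4  4  3  3  2  3
Edit distance = dp[4][6] = 3

3


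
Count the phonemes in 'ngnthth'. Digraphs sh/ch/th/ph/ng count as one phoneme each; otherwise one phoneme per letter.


Parsing 'ngnthth' greedily, digraphs first:
  'ng' -> digraph (1 consonant phoneme) (phonemes so far: 1)
  'n' -> consonant phoneme (phonemes so far: 2)
  'th' -> digraph (1 consonant phoneme) (phonemes so far: 3)
  'th' -> digraph (1 consonant phoneme) (phonemes so far: 4)
Total phonemes: 4

4


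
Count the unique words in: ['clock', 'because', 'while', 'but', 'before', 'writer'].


Listing all tokens and tracking unique types:
  Token 1: 'clock' -> NEW (unique so far: 1)
  Token 2: 'because' -> NEW (unique so far: 2)
  Token 3: 'while' -> NEW (unique so far: 3)
  Token 4: 'but' -> NEW (unique so far: 4)
  Token 5: 'before' -> NEW (unique so far: 5)
  Token 6: 'writer' -> NEW (unique so far: 6)
Unique types: ('because', 'before', 'but', 'clock', 'while', 'writer')
Vocabulary size: 6

6


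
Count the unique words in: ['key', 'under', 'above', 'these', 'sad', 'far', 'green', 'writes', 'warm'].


Listing all tokens and tracking unique types:
  Token 1: 'key' -> NEW (unique so far: 1)
  Token 2: 'under' -> NEW (unique so far: 2)
  Token 3: 'above' -> NEW (unique so far: 3)
  Token 4: 'these' -> NEW (unique so far: 4)
  Token 5: 'sad' -> NEW (unique so far: 5)
  Token 6: 'far' -> NEW (unique so far: 6)
  Token 7: 'green' -> NEW (unique so far: 7)
  Token 8: 'writes' -> NEW (unique so far: 8)
  Token 9: 'warm' -> NEW (unique so far: 9)
Unique types: ('above', 'far', 'green', 'key', 'sad', 'these', 'under', 'warm', 'writes')
Vocabulary size: 9

9


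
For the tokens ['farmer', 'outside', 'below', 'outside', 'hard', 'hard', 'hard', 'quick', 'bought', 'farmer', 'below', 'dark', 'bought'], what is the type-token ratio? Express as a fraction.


Tokens: 13
Unique types: ('below', 'bought', 'dark', 'farmer', 'hard', 'outside', 'quick') = 7
TTR = 7/13
Already in lowest terms.

7/13


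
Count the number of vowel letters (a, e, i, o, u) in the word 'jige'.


Scanning each character of 'jige':
  Position 1: 'j' -> consonant (running count: 0)
  Position 2: 'i' -> vowel (running count: 1)
  Position 3: 'g' -> consonant (running count: 1)
  Position 4: 'e' -> vowel (running count: 2)
Total vowels: 2

2


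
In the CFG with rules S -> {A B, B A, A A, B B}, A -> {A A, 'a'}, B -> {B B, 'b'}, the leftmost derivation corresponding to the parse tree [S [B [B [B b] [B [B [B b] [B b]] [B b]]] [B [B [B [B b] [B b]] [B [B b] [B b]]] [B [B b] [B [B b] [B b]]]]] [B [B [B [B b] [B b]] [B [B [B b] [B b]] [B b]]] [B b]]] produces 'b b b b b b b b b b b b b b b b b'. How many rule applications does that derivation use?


Every bracketed nonterminal node [X ...] in the tree is produced by exactly one rule application.
Reading the tree off as a leftmost derivation:
  Step 1: S  =>  B B   (applied S -> B B)
  Step 2: B B  =>  B B B   (applied B -> B B)
  Step 3: B B B  =>  B B B B   (applied B -> B B)
  Step 4: B B B B  =>  b B B B   (applied B -> b)
  Step 5: b B B B  =>  b B B B B   (applied B -> B B)
  Step 6: b B B B B  =>  b B B B B B   (applied B -> B B)
  Step 7: b B B B B B  =>  b b B B B B   (applied B -> b)
  Step 8: b b B B B B  =>  b b b B B B   (applied B -> b)
  Step 9: b b b B B B  =>  b b b b B B   (applied B -> b)
  Step 10: b b b b B B  =>  b b b b B B B   (applied B -> B B)
  Step 11: b b b b B B B  =>  b b b b B B B B   (applied B -> B B)
  Step 12: b b b b B B B B  =>  b b b b B B B B B   (applied B -> B B)
  Step 13: b b b b B B B B B  =>  b b b b b B B B B   (applied B -> b)
  Step 14: b b b b b B B B B  =>  b b b b b b B B B   (applied B -> b)
  Step 15: b b b b b b B B B  =>  b b b b b b B B B B   (applied B -> B B)
  Step 16: b b b b b b B B B B  =>  b b b b b b b B B B   (applied B -> b)
  Step 17: b b b b b b b B B B  =>  b b b b b b b b B B   (applied B -> b)
  Step 18: b b b b b b b b B B  =>  b b b b b b b b B B B   (applied B -> B B)
  Step 19: b b b b b b b b B B B  =>  b b b b b b b b b B B   (applied B -> b)
  Step 20: b b b b b b b b b B B  =>  b b b b b b b b b B B B   (applied B -> B B)
  Step 21: b b b b b b b b b B B B  =>  b b b b b b b b b b B B   (applied B -> b)
  Step 22: b b b b b b b b b b B B  =>  b b b b b b b b b b b B   (applied B -> b)
  Step 23: b b b b b b b b b b b B  =>  b b b b b b b b b b b B B   (applied B -> B B)
  Step 24: b b b b b b b b b b b B B  =>  b b b b b b b b b b b B B B   (applied B -> B B)
  Step 25: b b b b b b b b b b b B B B  =>  b b b b b b b b b b b B B B B   (applied B -> B B)
  Step 26: b b b b b b b b b b b B B B B  =>  b b b b b b b b b b b b B B B   (applied B -> b)
  Step 27: b b b b b b b b b b b b B B B  =>  b b b b b b b b b b b b b B B   (applied B -> b)
  Step 28: b b b b b b b b b b b b b B B  =>  b b b b b b b b b b b b b B B B   (applied B -> B B)
  Step 29: b b b b b b b b b b b b b B B B  =>  b b b b b b b b b b b b b B B B B   (applied B -> B B)
  Step 30: b b b b b b b b b b b b b B B B B  =>  b b b b b b b b b b b b b b B B B   (applied B -> b)
  Step 31: b b b b b b b b b b b b b b B B B  =>  b b b b b b b b b b b b b b b B B   (applied B -> b)
  Step 32: b b b b b b b b b b b b b b b B B  =>  b b b b b b b b b b b b b b b b B   (applied B -> b)
  Step 33: b b b b b b b b b b b b b b b b B  =>  b b b b b b b b b b b b b b b b b   (applied B -> b)
Final yield: b b b b b b b b b b b b b b b b b
Total rewrite steps: 33

33


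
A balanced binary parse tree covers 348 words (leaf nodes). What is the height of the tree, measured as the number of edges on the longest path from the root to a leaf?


In a balanced binary tree with n leaves the deepest leaf is ceil(log2(n)) edges below the root.
log2(348) = 8.4429
ceil(8.4429) = 9
height (edges) = 9

9


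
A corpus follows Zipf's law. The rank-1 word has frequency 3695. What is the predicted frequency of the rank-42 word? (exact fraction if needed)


Zipf's law: freq(rank) = f1 / rank
f1 = 3695, rank = 42
freq = 3695 / 42
GCD(3695, 42) = 1
Simplified: 3695/42

3695/42


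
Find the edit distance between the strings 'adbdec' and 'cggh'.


Building DP table for s1='adbdec' (len 6) and s2='cggh' (len 4):
       c  g  g  h
    0  1  2  3  4
  a 1  1  2  3  4
  d 2  2  2  3  4
  b 3  3  3  3  4
  d 4  4  4  4  4
  e 5  5  5  5  5
  c 6  5  6  6  6
Edit distance = dp[6][4] = 6

6


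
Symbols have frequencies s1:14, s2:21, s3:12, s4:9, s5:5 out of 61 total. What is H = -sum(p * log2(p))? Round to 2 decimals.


Computing entropy H = -sum(p_i * log2(p_i)):
  s1: p = 14/61 = 0.2295, -p*log2(p) = 0.4873
  s2: p = 21/61 = 0.3443, -p*log2(p) = 0.5296
  s3: p = 12/61 = 0.1967, -p*log2(p) = 0.4615
  s4: p = 9/61 = 0.1475, -p*log2(p) = 0.4073
  s5: p = 5/61 = 0.0820, -p*log2(p) = 0.2958
H = sum of terms = 2.1815
Rounded to 2 decimals: 2.18

2.18


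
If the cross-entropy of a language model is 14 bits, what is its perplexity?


Perplexity formula: PP = 2^H
H = 14
PP = 2^14
PP = 2^14 = 16384

16384


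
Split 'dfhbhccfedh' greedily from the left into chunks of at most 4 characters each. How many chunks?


'dfhbhccfedh' has 11 characters.
Chunking with max size 4:
  Chunk 1: 'dfhb' (positions 0-3)
  Chunk 2: 'hccf' (positions 4-7)
  Chunk 3: 'edh' (positions 8-10)
Total chunks: ceil(11 / 4) = 3

3


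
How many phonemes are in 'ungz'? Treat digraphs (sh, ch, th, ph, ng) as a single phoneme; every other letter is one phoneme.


Parsing 'ungz' greedily, digraphs first:
  'u' -> vowel phoneme (phonemes so far: 1)
  'ng' -> digraph (1 consonant phoneme) (phonemes so far: 2)
  'z' -> consonant phoneme (phonemes so far: 3)
Total phonemes: 3

3


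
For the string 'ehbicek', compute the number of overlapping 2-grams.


String 'ehbicek' has length L = 7.
Number of overlapping n-grams = L - n + 1
Substituting: 7 - 2 + 1 = 6

6


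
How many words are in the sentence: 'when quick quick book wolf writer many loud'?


Counting words by splitting on spaces:
  Word 1: 'when'
  Word 2: 'quick'
  Word 3: 'quick'
  Word 4: 'book'
  Word 5: 'wolf'
  Word 6: 'writer'
  Word 7: 'many'
  Word 8: 'loud'
Total words: 8

8


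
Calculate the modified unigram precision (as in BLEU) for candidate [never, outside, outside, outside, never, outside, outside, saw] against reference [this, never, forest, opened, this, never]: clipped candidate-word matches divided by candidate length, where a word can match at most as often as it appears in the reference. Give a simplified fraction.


Reference word counts: {'forest': 1, 'never': 2, 'opened': 1, 'this': 2}
Checking each candidate word (with clipping):
  'never' -> in reference (ref count 2, used 1/2) -> match (matches: 1)
  'outside' -> not in reference -> no match (matches: 1)
  'outside' -> not in reference -> no match (matches: 1)
  'outside' -> not in reference -> no match (matches: 1)
  'never' -> in reference (ref count 2, used 2/2) -> match (matches: 2)
  'outside' -> not in reference -> no match (matches: 2)
  'outside' -> not in reference -> no match (matches: 2)
  'saw' -> not in reference -> no match (matches: 2)
Clipped matches: 2, Candidate length: 8
Precision = 2/8 = 1/4

1/4


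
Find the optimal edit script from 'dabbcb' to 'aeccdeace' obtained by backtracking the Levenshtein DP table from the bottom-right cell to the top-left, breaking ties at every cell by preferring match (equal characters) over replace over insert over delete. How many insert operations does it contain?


Edit distance = 8. Backtracking from cell (6, 9) with preference match > replace > insert > delete,
then listing the resulting alignment 'dabbcb' -> 'aeccdeace' left to right:
  Step 1: insert 'a' [insertion #1]
  Step 2: insert 'e' [insertion #2]
  Step 3: insert 'c' [insertion #3]
  Step 4: replace d->c
  Step 5: replace a->d
  Step 6: replace b->e
  Step 7: replace b->a
  Step 8: keep 'c'
  Step 9: replace b->e
Total insertions: 3

3


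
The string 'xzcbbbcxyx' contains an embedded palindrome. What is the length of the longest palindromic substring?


Scanning 'xzcbbbcxyx' for palindromic substrings.
Substring at positions 2-6: 'cbbbc'.
Check: reverse('cbbbc') = 'cbbbc' -> palindrome confirmed.
Neighbouring characters ('z' / 'x') break symmetry, so it cannot extend further.
No longer palindromic substring exists; longest length = 5

5


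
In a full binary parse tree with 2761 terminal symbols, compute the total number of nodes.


Leaf nodes (terminals): 2761
Internal nodes = n - 1 = 2761 - 1 = 2760
Total = leaves + internal = 2761 + 2760 = 5521

5521


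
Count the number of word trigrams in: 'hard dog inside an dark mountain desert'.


Word trigrams from [7] words:
  Trigram 1: (hard dog inside)
  Trigram 2: (dog inside an)
  Trigram 3: (inside an dark)
  Trigram 4: (an dark mountain)
  Trigram 5: (dark mountain desert)
Total word trigrams: 7 - 2 = 5

5


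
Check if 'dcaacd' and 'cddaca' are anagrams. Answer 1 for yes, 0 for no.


Sort characters of 'dcaacd': 'aaccdd'
Sort characters of 'cddaca': 'aaccdd'
Sorted forms match -> they ARE anagrams
Result: 1

1


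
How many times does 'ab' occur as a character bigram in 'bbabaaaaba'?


Scanning 'bbabaaaaba' for bigram 'ab':
  Position 0: 'bb' -> no
  Position 1: 'ba' -> no
  Position 2: 'ab' -> MATCH
  Position 3: 'ba' -> no
  Position 4: 'aa' -> no
  Position 5: 'aa' -> no
  Position 6: 'aa' -> no
  Position 7: 'ab' -> MATCH
  Position 8: 'ba' -> no
Total matches: 2

2


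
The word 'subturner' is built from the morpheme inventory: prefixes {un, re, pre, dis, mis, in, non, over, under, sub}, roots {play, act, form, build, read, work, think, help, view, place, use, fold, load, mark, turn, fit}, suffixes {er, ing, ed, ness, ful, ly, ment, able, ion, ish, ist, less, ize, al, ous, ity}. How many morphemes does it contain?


Segmenting 'subturner' against the inventory:
  'sub' -> prefix (morpheme 1)
  'turn' -> root (morpheme 2)
  'er' -> suffix (morpheme 3)
Total morphemes: 3

3


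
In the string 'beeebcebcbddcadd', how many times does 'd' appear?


Scanning 'beeebcebcbddcadd' for 'd':
  Position 10: 'd' -> MATCH (count: 1)
  Position 11: 'd' -> MATCH (count: 2)
  Position 14: 'd' -> MATCH (count: 3)
  Position 15: 'd' -> MATCH (count: 4)
Total occurrences of 'd': 4

4


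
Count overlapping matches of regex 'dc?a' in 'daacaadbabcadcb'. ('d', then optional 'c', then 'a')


Pattern: dc?a means 'd', then optional 'c', then 'a'.
Scanning 'daacaadbabcadcb' position-by-position:
  Pos 0: window 'daa' -> MATCH
  Pos 1: window 'aac' -> no
  Pos 2: window 'aca' -> no
  Pos 3: window 'caa' -> no
  Pos 4: window 'aad' -> no
  Pos 5: window 'adb' -> no
  Pos 6: window 'dba' -> no
  Pos 7: window 'bab' -> no
  Pos 8: window 'abc' -> no
  Pos 9: window 'bca' -> no
  Pos 10: window 'cad' -> no
  Pos 11: window 'adc' -> no
  Pos 12: window 'dcb' -> no
  Pos 13: window 'cb' -> no
  Pos 14: window 'b' -> no
Total matches: 1

1


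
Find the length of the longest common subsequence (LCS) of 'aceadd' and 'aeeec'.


DP table for LCS of 'aceadd' and 'aeeec':
       a  e  e  e  c
    0  0  0  0  0  0
  a 0  1  1  1  1  1
  c 0  1  1  1  1  2
  e 0  1  2  2  2  2
  a 0  1  2  2  2  2
  d 0  1  2  2  2  2
  d 0  1  2  2  2  2
LCS: 'ac'
LCS length = 2

2


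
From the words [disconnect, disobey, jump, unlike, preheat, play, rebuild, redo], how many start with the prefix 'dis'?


Checking each word for prefix 'dis':
  'disconnect' -> YES, starts with 'dis' (count: 1)
  'disobey' -> YES, starts with 'dis' (count: 2)
  'jump' -> no (count: 2)
  'unlike' -> no (count: 2)
  'preheat' -> no (count: 2)
  'play' -> no (count: 2)
  'rebuild' -> no (count: 2)
  'redo' -> no (count: 2)
Total with prefix 'dis': 2

2
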